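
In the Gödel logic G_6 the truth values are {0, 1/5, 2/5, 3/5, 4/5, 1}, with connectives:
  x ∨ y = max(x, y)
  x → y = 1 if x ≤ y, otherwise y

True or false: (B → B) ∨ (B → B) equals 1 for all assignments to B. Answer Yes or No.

Yes

B = 0 ↦ 1
B = 1/5 ↦ 1
B = 2/5 ↦ 1
B = 3/5 ↦ 1
B = 4/5 ↦ 1
B = 1 ↦ 1
Every assignment gives a value ≥ 1.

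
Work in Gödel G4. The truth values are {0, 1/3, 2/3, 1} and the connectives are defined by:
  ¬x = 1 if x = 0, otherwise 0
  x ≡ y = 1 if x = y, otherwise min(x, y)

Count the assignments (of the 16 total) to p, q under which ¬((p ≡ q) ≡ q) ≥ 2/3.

p = 0, q = 0 ↦ 1  ≥
p = 0, q = 1/3 ↦ 1  ≥
p = 0, q = 2/3 ↦ 1  ≥
p = 0, q = 1 ↦ 1  ≥
p = 1/3, q = 0 ↦ 0  <
p = 1/3, q = 1/3 ↦ 0  <
p = 1/3, q = 2/3 ↦ 0  <
p = 1/3, q = 1 ↦ 0  <
p = 2/3, q = 0 ↦ 0  <
p = 2/3, q = 1/3 ↦ 0  <
p = 2/3, q = 2/3 ↦ 0  <
p = 2/3, q = 1 ↦ 0  <
p = 1, q = 0 ↦ 0  <
p = 1, q = 1/3 ↦ 0  <
p = 1, q = 2/3 ↦ 0  <
p = 1, q = 1 ↦ 0  <
So 4 of the 16 assignments meet the threshold.

4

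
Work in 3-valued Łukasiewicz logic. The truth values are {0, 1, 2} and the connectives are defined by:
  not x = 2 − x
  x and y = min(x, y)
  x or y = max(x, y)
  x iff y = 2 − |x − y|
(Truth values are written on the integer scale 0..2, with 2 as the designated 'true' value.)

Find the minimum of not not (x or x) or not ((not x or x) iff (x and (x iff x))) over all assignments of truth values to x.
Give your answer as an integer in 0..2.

Take x = 1:
x or x = 1 or 1 = 1
not (x or x) = not 1 = 1
not not (x or x) = not 1 = 1
not x = not 1 = 1
not x or x = 1 or 1 = 1
x iff x = 1 iff 1 = 2
x and (x iff x) = 1 and 2 = 1
(not x or x) iff (x and (x iff x)) = 1 iff 1 = 2
not ((not x or x) iff (x and (x iff x))) = not 2 = 0
not not (x or x) or not ((not x or x) iff (x and (x iff x))) = 1 or 0 = 1
No assignment yields a value below 1, so this is the minimum.

1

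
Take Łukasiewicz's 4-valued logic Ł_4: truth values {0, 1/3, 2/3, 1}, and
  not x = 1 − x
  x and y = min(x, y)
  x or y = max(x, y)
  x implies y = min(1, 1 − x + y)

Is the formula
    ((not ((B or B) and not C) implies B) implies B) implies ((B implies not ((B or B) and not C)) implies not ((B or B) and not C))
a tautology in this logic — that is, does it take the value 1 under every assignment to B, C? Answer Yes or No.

Yes

B = 0, C = 0 ↦ 1
B = 0, C = 1/3 ↦ 1
B = 0, C = 2/3 ↦ 1
B = 0, C = 1 ↦ 1
B = 1/3, C = 0 ↦ 1
B = 1/3, C = 1/3 ↦ 1
B = 1/3, C = 2/3 ↦ 1
B = 1/3, C = 1 ↦ 1
B = 2/3, C = 0 ↦ 1
B = 2/3, C = 1/3 ↦ 1
B = 2/3, C = 2/3 ↦ 1
B = 2/3, C = 1 ↦ 1
B = 1, C = 0 ↦ 1
B = 1, C = 1/3 ↦ 1
B = 1, C = 2/3 ↦ 1
B = 1, C = 1 ↦ 1
Every assignment gives a value ≥ 1.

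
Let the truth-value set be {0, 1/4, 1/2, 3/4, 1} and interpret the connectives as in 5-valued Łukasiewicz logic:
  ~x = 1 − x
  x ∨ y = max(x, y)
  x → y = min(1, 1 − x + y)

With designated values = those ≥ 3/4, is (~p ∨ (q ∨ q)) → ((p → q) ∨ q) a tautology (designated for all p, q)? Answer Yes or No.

At p = 3/4, q = 1/2, for instance:
~p = ~3/4 = 1/4
q ∨ q = 1/2 ∨ 1/2 = 1/2
~p ∨ (q ∨ q) = 1/4 ∨ 1/2 = 1/2
p → q = 3/4 → 1/2 = 3/4
(p → q) ∨ q = 3/4 ∨ 1/2 = 3/4
(~p ∨ (q ∨ q)) → ((p → q) ∨ q) = 1/2 → 3/4 = 1
and checking the remaining 24 assignments likewise gives ≥ 3/4 in every case.

Yes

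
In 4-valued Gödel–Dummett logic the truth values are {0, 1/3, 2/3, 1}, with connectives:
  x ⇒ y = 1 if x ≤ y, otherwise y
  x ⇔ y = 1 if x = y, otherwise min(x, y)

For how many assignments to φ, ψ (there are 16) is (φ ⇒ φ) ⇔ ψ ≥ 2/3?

8

φ = 0, ψ = 0 ↦ 0  <
φ = 0, ψ = 1/3 ↦ 1/3  <
φ = 0, ψ = 2/3 ↦ 2/3  ≥
φ = 0, ψ = 1 ↦ 1  ≥
φ = 1/3, ψ = 0 ↦ 0  <
φ = 1/3, ψ = 1/3 ↦ 1/3  <
φ = 1/3, ψ = 2/3 ↦ 2/3  ≥
φ = 1/3, ψ = 1 ↦ 1  ≥
φ = 2/3, ψ = 0 ↦ 0  <
φ = 2/3, ψ = 1/3 ↦ 1/3  <
φ = 2/3, ψ = 2/3 ↦ 2/3  ≥
φ = 2/3, ψ = 1 ↦ 1  ≥
φ = 1, ψ = 0 ↦ 0  <
φ = 1, ψ = 1/3 ↦ 1/3  <
φ = 1, ψ = 2/3 ↦ 2/3  ≥
φ = 1, ψ = 1 ↦ 1  ≥
So 8 of the 16 assignments meet the threshold.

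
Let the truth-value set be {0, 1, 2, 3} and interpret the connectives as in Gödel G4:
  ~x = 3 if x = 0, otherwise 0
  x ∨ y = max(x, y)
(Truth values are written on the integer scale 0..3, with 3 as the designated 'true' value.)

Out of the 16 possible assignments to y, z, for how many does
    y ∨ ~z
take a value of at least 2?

10

y = 0, z = 0 ↦ 3  ≥
y = 0, z = 1 ↦ 0  <
y = 0, z = 2 ↦ 0  <
y = 0, z = 3 ↦ 0  <
y = 1, z = 0 ↦ 3  ≥
y = 1, z = 1 ↦ 1  <
y = 1, z = 2 ↦ 1  <
y = 1, z = 3 ↦ 1  <
y = 2, z = 0 ↦ 3  ≥
y = 2, z = 1 ↦ 2  ≥
y = 2, z = 2 ↦ 2  ≥
y = 2, z = 3 ↦ 2  ≥
y = 3, z = 0 ↦ 3  ≥
y = 3, z = 1 ↦ 3  ≥
y = 3, z = 2 ↦ 3  ≥
y = 3, z = 3 ↦ 3  ≥
So 10 of the 16 assignments meet the threshold.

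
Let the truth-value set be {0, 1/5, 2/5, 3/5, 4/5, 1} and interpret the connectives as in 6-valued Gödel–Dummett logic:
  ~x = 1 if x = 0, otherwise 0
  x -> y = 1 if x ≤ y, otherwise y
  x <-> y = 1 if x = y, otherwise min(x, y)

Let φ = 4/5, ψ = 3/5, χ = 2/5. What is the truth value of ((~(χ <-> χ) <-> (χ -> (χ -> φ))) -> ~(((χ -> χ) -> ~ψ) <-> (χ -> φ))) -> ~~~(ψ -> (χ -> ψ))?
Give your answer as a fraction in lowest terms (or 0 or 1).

χ <-> χ = 2/5 <-> 2/5 = 1
~(χ <-> χ) = ~1 = 0
χ -> φ = 2/5 -> 4/5 = 1
χ -> (χ -> φ) = 2/5 -> 1 = 1
~(χ <-> χ) <-> (χ -> (χ -> φ)) = 0 <-> 1 = 0
χ -> χ = 2/5 -> 2/5 = 1
~ψ = ~3/5 = 0
(χ -> χ) -> ~ψ = 1 -> 0 = 0
χ -> φ = 2/5 -> 4/5 = 1
((χ -> χ) -> ~ψ) <-> (χ -> φ) = 0 <-> 1 = 0
~(((χ -> χ) -> ~ψ) <-> (χ -> φ)) = ~0 = 1
(~(χ <-> χ) <-> (χ -> (χ -> φ))) -> ~(((χ -> χ) -> ~ψ) <-> (χ -> φ)) = 0 -> 1 = 1
χ -> ψ = 2/5 -> 3/5 = 1
ψ -> (χ -> ψ) = 3/5 -> 1 = 1
~(ψ -> (χ -> ψ)) = ~1 = 0
~~(ψ -> (χ -> ψ)) = ~0 = 1
~~~(ψ -> (χ -> ψ)) = ~1 = 0
((~(χ <-> χ) <-> (χ -> (χ -> φ))) -> ~(((χ -> χ) -> ~ψ) <-> (χ -> φ))) -> ~~~(ψ -> (χ -> ψ)) = 1 -> 0 = 0

0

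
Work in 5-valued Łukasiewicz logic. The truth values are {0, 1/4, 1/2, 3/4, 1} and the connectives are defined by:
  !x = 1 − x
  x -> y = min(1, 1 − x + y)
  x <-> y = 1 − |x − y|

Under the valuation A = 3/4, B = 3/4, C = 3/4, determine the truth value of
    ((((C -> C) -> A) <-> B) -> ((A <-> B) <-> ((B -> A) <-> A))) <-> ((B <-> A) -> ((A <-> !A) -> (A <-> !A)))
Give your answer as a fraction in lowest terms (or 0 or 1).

3/4

C -> C = 3/4 -> 3/4 = 1
(C -> C) -> A = 1 -> 3/4 = 3/4
((C -> C) -> A) <-> B = 3/4 <-> 3/4 = 1
A <-> B = 3/4 <-> 3/4 = 1
B -> A = 3/4 -> 3/4 = 1
(B -> A) <-> A = 1 <-> 3/4 = 3/4
(A <-> B) <-> ((B -> A) <-> A) = 1 <-> 3/4 = 3/4
(((C -> C) -> A) <-> B) -> ((A <-> B) <-> ((B -> A) <-> A)) = 1 -> 3/4 = 3/4
B <-> A = 3/4 <-> 3/4 = 1
!A = !3/4 = 1/4
A <-> !A = 3/4 <-> 1/4 = 1/2
!A = !3/4 = 1/4
A <-> !A = 3/4 <-> 1/4 = 1/2
(A <-> !A) -> (A <-> !A) = 1/2 -> 1/2 = 1
(B <-> A) -> ((A <-> !A) -> (A <-> !A)) = 1 -> 1 = 1
((((C -> C) -> A) <-> B) -> ((A <-> B) <-> ((B -> A) <-> A))) <-> ((B <-> A) -> ((A <-> !A) -> (A <-> !A))) = 3/4 <-> 1 = 3/4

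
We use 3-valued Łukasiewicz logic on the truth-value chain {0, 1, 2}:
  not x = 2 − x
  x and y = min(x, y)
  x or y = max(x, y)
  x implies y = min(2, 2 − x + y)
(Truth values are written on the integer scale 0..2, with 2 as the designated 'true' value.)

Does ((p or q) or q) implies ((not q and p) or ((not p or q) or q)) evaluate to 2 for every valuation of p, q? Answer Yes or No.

No

Counterexample: take p = 2, q = 1.
p or q = 2 or 1 = 2
(p or q) or q = 2 or 1 = 2
not q = not 1 = 1
not q and p = 1 and 2 = 1
not p = not 2 = 0
not p or q = 0 or 1 = 1
(not p or q) or q = 1 or 1 = 1
(not q and p) or ((not p or q) or q) = 1 or 1 = 1
((p or q) or q) implies ((not q and p) or ((not p or q) or q)) = 2 implies 1 = 1
This gives 1 ≠ 2.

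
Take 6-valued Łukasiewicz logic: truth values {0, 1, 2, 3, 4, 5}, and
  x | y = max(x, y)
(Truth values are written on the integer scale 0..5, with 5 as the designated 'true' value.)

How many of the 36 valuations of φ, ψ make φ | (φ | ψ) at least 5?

value 5: 11 assignments (counts)
value 4: 9 assignments
value 3: 7 assignments
value 2: 5 assignments
value 1: 3 assignments
value 0: 1 assignment
So 11 of the 36 assignments meet the threshold.

11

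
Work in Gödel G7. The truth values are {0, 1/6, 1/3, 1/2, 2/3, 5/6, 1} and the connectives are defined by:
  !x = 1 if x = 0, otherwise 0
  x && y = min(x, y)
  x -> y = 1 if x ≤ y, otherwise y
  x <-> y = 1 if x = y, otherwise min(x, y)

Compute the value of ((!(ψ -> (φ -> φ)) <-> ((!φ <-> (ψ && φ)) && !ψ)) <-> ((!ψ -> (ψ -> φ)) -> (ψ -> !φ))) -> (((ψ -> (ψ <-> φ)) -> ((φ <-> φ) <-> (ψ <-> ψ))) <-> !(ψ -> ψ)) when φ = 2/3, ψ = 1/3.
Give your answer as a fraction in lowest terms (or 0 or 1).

1

φ -> φ = 2/3 -> 2/3 = 1
ψ -> (φ -> φ) = 1/3 -> 1 = 1
!(ψ -> (φ -> φ)) = !1 = 0
!φ = !2/3 = 0
ψ && φ = 1/3 && 2/3 = 1/3
!φ <-> (ψ && φ) = 0 <-> 1/3 = 0
!ψ = !1/3 = 0
(!φ <-> (ψ && φ)) && !ψ = 0 && 0 = 0
!(ψ -> (φ -> φ)) <-> ((!φ <-> (ψ && φ)) && !ψ) = 0 <-> 0 = 1
!ψ = !1/3 = 0
ψ -> φ = 1/3 -> 2/3 = 1
!ψ -> (ψ -> φ) = 0 -> 1 = 1
!φ = !2/3 = 0
ψ -> !φ = 1/3 -> 0 = 0
(!ψ -> (ψ -> φ)) -> (ψ -> !φ) = 1 -> 0 = 0
(!(ψ -> (φ -> φ)) <-> ((!φ <-> (ψ && φ)) && !ψ)) <-> ((!ψ -> (ψ -> φ)) -> (ψ -> !φ)) = 1 <-> 0 = 0
ψ <-> φ = 1/3 <-> 2/3 = 1/3
ψ -> (ψ <-> φ) = 1/3 -> 1/3 = 1
φ <-> φ = 2/3 <-> 2/3 = 1
ψ <-> ψ = 1/3 <-> 1/3 = 1
(φ <-> φ) <-> (ψ <-> ψ) = 1 <-> 1 = 1
(ψ -> (ψ <-> φ)) -> ((φ <-> φ) <-> (ψ <-> ψ)) = 1 -> 1 = 1
ψ -> ψ = 1/3 -> 1/3 = 1
!(ψ -> ψ) = !1 = 0
((ψ -> (ψ <-> φ)) -> ((φ <-> φ) <-> (ψ <-> ψ))) <-> !(ψ -> ψ) = 1 <-> 0 = 0
((!(ψ -> (φ -> φ)) <-> ((!φ <-> (ψ && φ)) && !ψ)) <-> ((!ψ -> (ψ -> φ)) -> (ψ -> !φ))) -> (((ψ -> (ψ <-> φ)) -> ((φ <-> φ) <-> (ψ <-> ψ))) <-> !(ψ -> ψ)) = 0 -> 0 = 1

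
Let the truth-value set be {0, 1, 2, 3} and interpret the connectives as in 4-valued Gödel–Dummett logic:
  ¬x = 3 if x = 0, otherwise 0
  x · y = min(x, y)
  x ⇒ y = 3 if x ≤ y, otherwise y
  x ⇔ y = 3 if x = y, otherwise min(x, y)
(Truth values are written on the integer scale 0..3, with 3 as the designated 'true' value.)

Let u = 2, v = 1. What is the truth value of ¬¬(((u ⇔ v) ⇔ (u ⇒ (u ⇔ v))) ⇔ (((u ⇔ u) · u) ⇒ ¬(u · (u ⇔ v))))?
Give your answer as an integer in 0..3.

u ⇔ v = 2 ⇔ 1 = 1
u ⇔ v = 2 ⇔ 1 = 1
u ⇒ (u ⇔ v) = 2 ⇒ 1 = 1
(u ⇔ v) ⇔ (u ⇒ (u ⇔ v)) = 1 ⇔ 1 = 3
u ⇔ u = 2 ⇔ 2 = 3
(u ⇔ u) · u = 3 · 2 = 2
u ⇔ v = 2 ⇔ 1 = 1
u · (u ⇔ v) = 2 · 1 = 1
¬(u · (u ⇔ v)) = ¬1 = 0
((u ⇔ u) · u) ⇒ ¬(u · (u ⇔ v)) = 2 ⇒ 0 = 0
((u ⇔ v) ⇔ (u ⇒ (u ⇔ v))) ⇔ (((u ⇔ u) · u) ⇒ ¬(u · (u ⇔ v))) = 3 ⇔ 0 = 0
¬(((u ⇔ v) ⇔ (u ⇒ (u ⇔ v))) ⇔ (((u ⇔ u) · u) ⇒ ¬(u · (u ⇔ v)))) = ¬0 = 3
¬¬(((u ⇔ v) ⇔ (u ⇒ (u ⇔ v))) ⇔ (((u ⇔ u) · u) ⇒ ¬(u · (u ⇔ v)))) = ¬3 = 0

0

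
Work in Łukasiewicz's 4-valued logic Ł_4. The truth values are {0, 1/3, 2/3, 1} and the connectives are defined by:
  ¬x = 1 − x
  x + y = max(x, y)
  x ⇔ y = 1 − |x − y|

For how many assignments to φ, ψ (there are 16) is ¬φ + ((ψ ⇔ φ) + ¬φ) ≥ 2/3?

13

φ = 0, ψ = 0 ↦ 1  ≥
φ = 0, ψ = 1/3 ↦ 1  ≥
φ = 0, ψ = 2/3 ↦ 1  ≥
φ = 0, ψ = 1 ↦ 1  ≥
φ = 1/3, ψ = 0 ↦ 2/3  ≥
φ = 1/3, ψ = 1/3 ↦ 1  ≥
φ = 1/3, ψ = 2/3 ↦ 2/3  ≥
φ = 1/3, ψ = 1 ↦ 2/3  ≥
φ = 2/3, ψ = 0 ↦ 1/3  <
φ = 2/3, ψ = 1/3 ↦ 2/3  ≥
φ = 2/3, ψ = 2/3 ↦ 1  ≥
φ = 2/3, ψ = 1 ↦ 2/3  ≥
φ = 1, ψ = 0 ↦ 0  <
φ = 1, ψ = 1/3 ↦ 1/3  <
φ = 1, ψ = 2/3 ↦ 2/3  ≥
φ = 1, ψ = 1 ↦ 1  ≥
So 13 of the 16 assignments meet the threshold.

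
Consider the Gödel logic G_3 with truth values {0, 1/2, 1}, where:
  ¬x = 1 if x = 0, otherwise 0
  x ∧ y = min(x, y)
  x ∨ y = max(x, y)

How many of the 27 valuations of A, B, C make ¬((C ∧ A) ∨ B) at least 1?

5

value 1: 5 assignments (counts)
value 0: 22 assignments
So 5 of the 27 assignments meet the threshold.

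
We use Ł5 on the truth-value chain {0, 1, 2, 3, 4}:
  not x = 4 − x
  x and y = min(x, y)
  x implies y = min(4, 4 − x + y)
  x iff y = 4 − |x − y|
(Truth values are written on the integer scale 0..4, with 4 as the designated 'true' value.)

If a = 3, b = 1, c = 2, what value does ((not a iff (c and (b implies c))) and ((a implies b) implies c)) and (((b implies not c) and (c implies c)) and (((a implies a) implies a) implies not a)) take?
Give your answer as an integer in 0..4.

2

not a = not 3 = 1
b implies c = 1 implies 2 = 4
c and (b implies c) = 2 and 4 = 2
not a iff (c and (b implies c)) = 1 iff 2 = 3
a implies b = 3 implies 1 = 2
(a implies b) implies c = 2 implies 2 = 4
(not a iff (c and (b implies c))) and ((a implies b) implies c) = 3 and 4 = 3
not c = not 2 = 2
b implies not c = 1 implies 2 = 4
c implies c = 2 implies 2 = 4
(b implies not c) and (c implies c) = 4 and 4 = 4
a implies a = 3 implies 3 = 4
(a implies a) implies a = 4 implies 3 = 3
not a = not 3 = 1
((a implies a) implies a) implies not a = 3 implies 1 = 2
((b implies not c) and (c implies c)) and (((a implies a) implies a) implies not a) = 4 and 2 = 2
((not a iff (c and (b implies c))) and ((a implies b) implies c)) and (((b implies not c) and (c implies c)) and (((a implies a) implies a) implies not a)) = 3 and 2 = 2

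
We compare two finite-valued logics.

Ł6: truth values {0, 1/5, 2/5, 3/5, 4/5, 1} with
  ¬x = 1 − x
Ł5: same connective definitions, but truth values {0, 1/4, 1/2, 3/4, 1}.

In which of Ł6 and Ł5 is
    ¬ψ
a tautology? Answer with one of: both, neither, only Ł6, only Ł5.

In Ł6: at ψ = 1/5 the value is 4/5 — not a tautology.
In Ł5: at ψ = 1/4 the value is 3/4 — not a tautology.

neither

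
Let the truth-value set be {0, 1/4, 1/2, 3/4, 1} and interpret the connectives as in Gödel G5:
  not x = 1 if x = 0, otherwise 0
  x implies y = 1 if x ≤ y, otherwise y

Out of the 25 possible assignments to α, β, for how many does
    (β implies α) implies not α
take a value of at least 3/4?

5

value 1: 5 assignments (counts)
value 0: 20 assignments
So 5 of the 25 assignments meet the threshold.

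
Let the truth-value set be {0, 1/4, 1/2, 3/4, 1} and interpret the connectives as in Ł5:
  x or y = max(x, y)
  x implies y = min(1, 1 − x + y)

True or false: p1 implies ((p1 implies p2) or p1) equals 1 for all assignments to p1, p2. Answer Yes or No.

Yes

At p1 = 1/2, p2 = 0, for instance:
p1 implies p2 = 1/2 implies 0 = 1/2
(p1 implies p2) or p1 = 1/2 or 1/2 = 1/2
p1 implies ((p1 implies p2) or p1) = 1/2 implies 1/2 = 1
and checking the remaining 24 assignments likewise gives ≥ 1 in every case.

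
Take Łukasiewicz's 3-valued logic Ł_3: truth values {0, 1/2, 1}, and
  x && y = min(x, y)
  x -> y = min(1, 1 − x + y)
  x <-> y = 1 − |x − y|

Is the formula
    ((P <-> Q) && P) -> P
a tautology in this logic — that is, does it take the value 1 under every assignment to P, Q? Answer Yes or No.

Yes

P = 0, Q = 0 ↦ 1
P = 0, Q = 1/2 ↦ 1
P = 0, Q = 1 ↦ 1
P = 1/2, Q = 0 ↦ 1
P = 1/2, Q = 1/2 ↦ 1
P = 1/2, Q = 1 ↦ 1
P = 1, Q = 0 ↦ 1
P = 1, Q = 1/2 ↦ 1
P = 1, Q = 1 ↦ 1
Every assignment gives a value ≥ 1.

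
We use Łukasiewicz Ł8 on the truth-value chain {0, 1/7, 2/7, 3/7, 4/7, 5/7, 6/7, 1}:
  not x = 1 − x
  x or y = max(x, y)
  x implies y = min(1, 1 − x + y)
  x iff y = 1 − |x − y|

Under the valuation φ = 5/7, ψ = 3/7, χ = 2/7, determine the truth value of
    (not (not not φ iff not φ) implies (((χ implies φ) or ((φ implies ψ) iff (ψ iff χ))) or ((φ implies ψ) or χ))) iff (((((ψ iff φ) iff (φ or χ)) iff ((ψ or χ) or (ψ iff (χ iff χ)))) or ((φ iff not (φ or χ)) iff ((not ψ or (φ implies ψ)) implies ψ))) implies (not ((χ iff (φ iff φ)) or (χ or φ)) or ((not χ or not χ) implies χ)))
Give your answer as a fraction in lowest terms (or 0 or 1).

not φ = not 5/7 = 2/7
not not φ = not 2/7 = 5/7
not φ = not 5/7 = 2/7
not not φ iff not φ = 5/7 iff 2/7 = 4/7
not (not not φ iff not φ) = not 4/7 = 3/7
χ implies φ = 2/7 implies 5/7 = 1
φ implies ψ = 5/7 implies 3/7 = 5/7
ψ iff χ = 3/7 iff 2/7 = 6/7
(φ implies ψ) iff (ψ iff χ) = 5/7 iff 6/7 = 6/7
(χ implies φ) or ((φ implies ψ) iff (ψ iff χ)) = 1 or 6/7 = 1
φ implies ψ = 5/7 implies 3/7 = 5/7
(φ implies ψ) or χ = 5/7 or 2/7 = 5/7
((χ implies φ) or ((φ implies ψ) iff (ψ iff χ))) or ((φ implies ψ) or χ) = 1 or 5/7 = 1
not (not not φ iff not φ) implies (((χ implies φ) or ((φ implies ψ) iff (ψ iff χ))) or ((φ implies ψ) or χ)) = 3/7 implies 1 = 1
ψ iff φ = 3/7 iff 5/7 = 5/7
φ or χ = 5/7 or 2/7 = 5/7
(ψ iff φ) iff (φ or χ) = 5/7 iff 5/7 = 1
ψ or χ = 3/7 or 2/7 = 3/7
χ iff χ = 2/7 iff 2/7 = 1
ψ iff (χ iff χ) = 3/7 iff 1 = 3/7
(ψ or χ) or (ψ iff (χ iff χ)) = 3/7 or 3/7 = 3/7
((ψ iff φ) iff (φ or χ)) iff ((ψ or χ) or (ψ iff (χ iff χ))) = 1 iff 3/7 = 3/7
φ or χ = 5/7 or 2/7 = 5/7
not (φ or χ) = not 5/7 = 2/7
φ iff not (φ or χ) = 5/7 iff 2/7 = 4/7
not ψ = not 3/7 = 4/7
φ implies ψ = 5/7 implies 3/7 = 5/7
not ψ or (φ implies ψ) = 4/7 or 5/7 = 5/7
(not ψ or (φ implies ψ)) implies ψ = 5/7 implies 3/7 = 5/7
(φ iff not (φ or χ)) iff ((not ψ or (φ implies ψ)) implies ψ) = 4/7 iff 5/7 = 6/7
(((ψ iff φ) iff (φ or χ)) iff ((ψ or χ) or (ψ iff (χ iff χ)))) or ((φ iff not (φ or χ)) iff ((not ψ or (φ implies ψ)) implies ψ)) = 3/7 or 6/7 = 6/7
φ iff φ = 5/7 iff 5/7 = 1
χ iff (φ iff φ) = 2/7 iff 1 = 2/7
χ or φ = 2/7 or 5/7 = 5/7
(χ iff (φ iff φ)) or (χ or φ) = 2/7 or 5/7 = 5/7
not ((χ iff (φ iff φ)) or (χ or φ)) = not 5/7 = 2/7
not χ = not 2/7 = 5/7
not χ = not 2/7 = 5/7
not χ or not χ = 5/7 or 5/7 = 5/7
(not χ or not χ) implies χ = 5/7 implies 2/7 = 4/7
not ((χ iff (φ iff φ)) or (χ or φ)) or ((not χ or not χ) implies χ) = 2/7 or 4/7 = 4/7
((((ψ iff φ) iff (φ or χ)) iff ((ψ or χ) or (ψ iff (χ iff χ)))) or ((φ iff not (φ or χ)) iff ((not ψ or (φ implies ψ)) implies ψ))) implies (not ((χ iff (φ iff φ)) or (χ or φ)) or ((not χ or not χ) implies χ)) = 6/7 implies 4/7 = 5/7
(not (not not φ iff not φ) implies (((χ implies φ) or ((φ implies ψ) iff (ψ iff χ))) or ((φ implies ψ) or χ))) iff (((((ψ iff φ) iff (φ or χ)) iff ((ψ or χ) or (ψ iff (χ iff χ)))) or ((φ iff not (φ or χ)) iff ((not ψ or (φ implies ψ)) implies ψ))) implies (not ((χ iff (φ iff φ)) or (χ or φ)) or ((not χ or not χ) implies χ))) = 1 iff 5/7 = 5/7

5/7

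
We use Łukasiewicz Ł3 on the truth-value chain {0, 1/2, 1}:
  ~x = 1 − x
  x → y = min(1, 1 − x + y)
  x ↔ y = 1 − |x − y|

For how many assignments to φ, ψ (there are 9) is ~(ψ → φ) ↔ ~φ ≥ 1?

5

φ = 0, ψ = 0 ↦ 0  <
φ = 0, ψ = 1/2 ↦ 1/2  <
φ = 0, ψ = 1 ↦ 1  ≥
φ = 1/2, ψ = 0 ↦ 1/2  <
φ = 1/2, ψ = 1/2 ↦ 1/2  <
φ = 1/2, ψ = 1 ↦ 1  ≥
φ = 1, ψ = 0 ↦ 1  ≥
φ = 1, ψ = 1/2 ↦ 1  ≥
φ = 1, ψ = 1 ↦ 1  ≥
So 5 of the 9 assignments meet the threshold.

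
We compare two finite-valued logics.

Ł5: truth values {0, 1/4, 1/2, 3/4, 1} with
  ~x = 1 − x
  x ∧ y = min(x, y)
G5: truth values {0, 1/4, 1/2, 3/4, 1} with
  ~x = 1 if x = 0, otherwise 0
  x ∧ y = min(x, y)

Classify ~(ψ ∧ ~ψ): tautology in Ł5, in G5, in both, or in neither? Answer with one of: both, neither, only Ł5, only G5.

only G5

In Ł5: at ψ = 1/4 the value is 3/4 — not a tautology.
In G5: every assignment gives 1 — tautology.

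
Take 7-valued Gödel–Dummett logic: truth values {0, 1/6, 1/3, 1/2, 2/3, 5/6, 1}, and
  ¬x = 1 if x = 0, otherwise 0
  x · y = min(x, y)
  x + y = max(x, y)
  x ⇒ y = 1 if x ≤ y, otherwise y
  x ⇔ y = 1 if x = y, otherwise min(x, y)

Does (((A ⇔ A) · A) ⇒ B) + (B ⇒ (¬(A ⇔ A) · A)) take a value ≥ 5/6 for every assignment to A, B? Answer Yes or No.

Counterexample: take A = 1/3, B = 1/6.
A ⇔ A = 1/3 ⇔ 1/3 = 1
(A ⇔ A) · A = 1 · 1/3 = 1/3
((A ⇔ A) · A) ⇒ B = 1/3 ⇒ 1/6 = 1/6
A ⇔ A = 1/3 ⇔ 1/3 = 1
¬(A ⇔ A) = ¬1 = 0
¬(A ⇔ A) · A = 0 · 1/3 = 0
B ⇒ (¬(A ⇔ A) · A) = 1/6 ⇒ 0 = 0
(((A ⇔ A) · A) ⇒ B) + (B ⇒ (¬(A ⇔ A) · A)) = 1/6 + 0 = 1/6
This gives 1/6, which is below 5/6.

No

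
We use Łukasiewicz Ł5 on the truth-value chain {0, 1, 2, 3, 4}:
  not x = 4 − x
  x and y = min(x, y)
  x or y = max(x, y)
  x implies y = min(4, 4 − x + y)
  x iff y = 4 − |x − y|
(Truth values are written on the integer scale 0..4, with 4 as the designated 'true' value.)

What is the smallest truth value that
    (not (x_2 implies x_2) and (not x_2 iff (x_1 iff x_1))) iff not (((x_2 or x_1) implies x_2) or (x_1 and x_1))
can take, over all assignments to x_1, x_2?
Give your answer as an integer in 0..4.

2

Take x_1 = 2, x_2 = 0:
x_2 implies x_2 = 0 implies 0 = 4
not (x_2 implies x_2) = not 4 = 0
not x_2 = not 0 = 4
x_1 iff x_1 = 2 iff 2 = 4
not x_2 iff (x_1 iff x_1) = 4 iff 4 = 4
not (x_2 implies x_2) and (not x_2 iff (x_1 iff x_1)) = 0 and 4 = 0
x_2 or x_1 = 0 or 2 = 2
(x_2 or x_1) implies x_2 = 2 implies 0 = 2
x_1 and x_1 = 2 and 2 = 2
((x_2 or x_1) implies x_2) or (x_1 and x_1) = 2 or 2 = 2
not (((x_2 or x_1) implies x_2) or (x_1 and x_1)) = not 2 = 2
(not (x_2 implies x_2) and (not x_2 iff (x_1 iff x_1))) iff not (((x_2 or x_1) implies x_2) or (x_1 and x_1)) = 0 iff 2 = 2
No assignment yields a value below 2, so this is the minimum.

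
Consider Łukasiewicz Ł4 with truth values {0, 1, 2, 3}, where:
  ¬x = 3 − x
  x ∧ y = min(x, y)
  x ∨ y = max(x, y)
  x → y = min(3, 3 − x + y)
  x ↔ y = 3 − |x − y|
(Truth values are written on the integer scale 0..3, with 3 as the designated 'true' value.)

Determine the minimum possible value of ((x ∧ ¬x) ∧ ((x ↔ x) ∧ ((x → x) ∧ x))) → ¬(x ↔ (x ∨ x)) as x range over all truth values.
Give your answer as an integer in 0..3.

Take x = 1:
¬x = ¬1 = 2
x ∧ ¬x = 1 ∧ 2 = 1
x ↔ x = 1 ↔ 1 = 3
x → x = 1 → 1 = 3
(x → x) ∧ x = 3 ∧ 1 = 1
(x ↔ x) ∧ ((x → x) ∧ x) = 3 ∧ 1 = 1
(x ∧ ¬x) ∧ ((x ↔ x) ∧ ((x → x) ∧ x)) = 1 ∧ 1 = 1
x ∨ x = 1 ∨ 1 = 1
x ↔ (x ∨ x) = 1 ↔ 1 = 3
¬(x ↔ (x ∨ x)) = ¬3 = 0
((x ∧ ¬x) ∧ ((x ↔ x) ∧ ((x → x) ∧ x))) → ¬(x ↔ (x ∨ x)) = 1 → 0 = 2
No assignment yields a value below 2, so this is the minimum.

2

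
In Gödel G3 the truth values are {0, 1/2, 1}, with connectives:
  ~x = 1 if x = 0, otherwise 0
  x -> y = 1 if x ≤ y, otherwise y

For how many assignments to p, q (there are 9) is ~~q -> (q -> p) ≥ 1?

p = 0, q = 0 ↦ 1  ≥
p = 0, q = 1/2 ↦ 0  <
p = 0, q = 1 ↦ 0  <
p = 1/2, q = 0 ↦ 1  ≥
p = 1/2, q = 1/2 ↦ 1  ≥
p = 1/2, q = 1 ↦ 1/2  <
p = 1, q = 0 ↦ 1  ≥
p = 1, q = 1/2 ↦ 1  ≥
p = 1, q = 1 ↦ 1  ≥
So 6 of the 9 assignments meet the threshold.

6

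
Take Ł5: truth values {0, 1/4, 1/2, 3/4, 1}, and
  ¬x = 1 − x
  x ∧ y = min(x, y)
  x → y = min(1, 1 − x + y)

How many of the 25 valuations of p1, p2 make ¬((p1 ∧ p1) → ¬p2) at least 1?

1

value 1: 1 assignment (counts)
value 3/4: 2 assignments
value 1/2: 3 assignments
value 1/4: 4 assignments
value 0: 15 assignments
So 1 of the 25 assignments meets the threshold.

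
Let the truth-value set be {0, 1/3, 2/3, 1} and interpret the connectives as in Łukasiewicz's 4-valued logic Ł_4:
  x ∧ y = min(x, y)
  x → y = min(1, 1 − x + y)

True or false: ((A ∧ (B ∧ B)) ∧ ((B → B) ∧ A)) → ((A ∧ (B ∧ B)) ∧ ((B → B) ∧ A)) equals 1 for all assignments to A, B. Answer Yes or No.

A = 0, B = 0 ↦ 1
A = 0, B = 1/3 ↦ 1
A = 0, B = 2/3 ↦ 1
A = 0, B = 1 ↦ 1
A = 1/3, B = 0 ↦ 1
A = 1/3, B = 1/3 ↦ 1
A = 1/3, B = 2/3 ↦ 1
A = 1/3, B = 1 ↦ 1
A = 2/3, B = 0 ↦ 1
A = 2/3, B = 1/3 ↦ 1
A = 2/3, B = 2/3 ↦ 1
A = 2/3, B = 1 ↦ 1
A = 1, B = 0 ↦ 1
A = 1, B = 1/3 ↦ 1
A = 1, B = 2/3 ↦ 1
A = 1, B = 1 ↦ 1
Every assignment gives a value ≥ 1.

Yes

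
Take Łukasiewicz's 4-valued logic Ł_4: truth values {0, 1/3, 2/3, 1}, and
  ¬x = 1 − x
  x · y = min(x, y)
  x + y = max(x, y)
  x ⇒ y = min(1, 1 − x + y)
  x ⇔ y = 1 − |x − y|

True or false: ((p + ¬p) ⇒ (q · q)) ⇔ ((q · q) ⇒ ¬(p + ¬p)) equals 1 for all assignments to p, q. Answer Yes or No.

Counterexample: take p = 0, q = 0.
¬p = ¬0 = 1
p + ¬p = 0 + 1 = 1
q · q = 0 · 0 = 0
(p + ¬p) ⇒ (q · q) = 1 ⇒ 0 = 0
q · q = 0 · 0 = 0
¬p = ¬0 = 1
p + ¬p = 0 + 1 = 1
¬(p + ¬p) = ¬1 = 0
(q · q) ⇒ ¬(p + ¬p) = 0 ⇒ 0 = 1
((p + ¬p) ⇒ (q · q)) ⇔ ((q · q) ⇒ ¬(p + ¬p)) = 0 ⇔ 1 = 0
This gives 0 ≠ 1.

No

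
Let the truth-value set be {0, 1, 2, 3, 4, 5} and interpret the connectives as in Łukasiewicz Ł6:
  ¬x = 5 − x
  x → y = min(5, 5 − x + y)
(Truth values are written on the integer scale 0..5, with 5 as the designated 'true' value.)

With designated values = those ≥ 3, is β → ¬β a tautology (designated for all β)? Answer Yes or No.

No

Counterexample: take β = 4.
¬β = ¬4 = 1
β → ¬β = 4 → 1 = 2
This gives 2, which is below 3.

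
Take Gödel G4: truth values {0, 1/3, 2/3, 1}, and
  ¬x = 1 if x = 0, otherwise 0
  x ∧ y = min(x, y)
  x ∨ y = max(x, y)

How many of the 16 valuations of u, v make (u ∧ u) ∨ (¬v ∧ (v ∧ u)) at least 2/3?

u = 0, v = 0 ↦ 0  <
u = 0, v = 1/3 ↦ 0  <
u = 0, v = 2/3 ↦ 0  <
u = 0, v = 1 ↦ 0  <
u = 1/3, v = 0 ↦ 1/3  <
u = 1/3, v = 1/3 ↦ 1/3  <
u = 1/3, v = 2/3 ↦ 1/3  <
u = 1/3, v = 1 ↦ 1/3  <
u = 2/3, v = 0 ↦ 2/3  ≥
u = 2/3, v = 1/3 ↦ 2/3  ≥
u = 2/3, v = 2/3 ↦ 2/3  ≥
u = 2/3, v = 1 ↦ 2/3  ≥
u = 1, v = 0 ↦ 1  ≥
u = 1, v = 1/3 ↦ 1  ≥
u = 1, v = 2/3 ↦ 1  ≥
u = 1, v = 1 ↦ 1  ≥
So 8 of the 16 assignments meet the threshold.

8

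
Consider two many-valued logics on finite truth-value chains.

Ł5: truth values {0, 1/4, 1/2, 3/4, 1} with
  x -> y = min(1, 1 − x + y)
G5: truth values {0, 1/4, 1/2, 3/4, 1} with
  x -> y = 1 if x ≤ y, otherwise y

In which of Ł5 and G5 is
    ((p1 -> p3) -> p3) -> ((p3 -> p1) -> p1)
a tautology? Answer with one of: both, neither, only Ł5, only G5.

In Ł5: every assignment gives 1 — tautology.
In G5: at p1 = 1/4, p3 = 0 the value is 1/4 — not a tautology.

only Ł5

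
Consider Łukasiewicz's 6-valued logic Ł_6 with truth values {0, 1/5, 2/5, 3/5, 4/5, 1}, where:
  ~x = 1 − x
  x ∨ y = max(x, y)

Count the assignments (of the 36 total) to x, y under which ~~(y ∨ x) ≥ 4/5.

20

value 1: 11 assignments (counts)
value 4/5: 9 assignments (counts)
value 3/5: 7 assignments
value 2/5: 5 assignments
value 1/5: 3 assignments
value 0: 1 assignment
So 20 of the 36 assignments meet the threshold.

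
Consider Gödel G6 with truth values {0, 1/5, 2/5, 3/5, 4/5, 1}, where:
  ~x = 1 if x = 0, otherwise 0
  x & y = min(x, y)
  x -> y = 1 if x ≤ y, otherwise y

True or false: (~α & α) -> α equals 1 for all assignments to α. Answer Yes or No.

α = 0 ↦ 1
α = 1/5 ↦ 1
α = 2/5 ↦ 1
α = 3/5 ↦ 1
α = 4/5 ↦ 1
α = 1 ↦ 1
Every assignment gives a value ≥ 1.

Yes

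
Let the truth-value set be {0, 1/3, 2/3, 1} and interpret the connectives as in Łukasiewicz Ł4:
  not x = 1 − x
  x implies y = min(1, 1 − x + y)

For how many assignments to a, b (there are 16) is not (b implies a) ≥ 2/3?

3

a = 0, b = 0 ↦ 0  <
a = 0, b = 1/3 ↦ 1/3  <
a = 0, b = 2/3 ↦ 2/3  ≥
a = 0, b = 1 ↦ 1  ≥
a = 1/3, b = 0 ↦ 0  <
a = 1/3, b = 1/3 ↦ 0  <
a = 1/3, b = 2/3 ↦ 1/3  <
a = 1/3, b = 1 ↦ 2/3  ≥
a = 2/3, b = 0 ↦ 0  <
a = 2/3, b = 1/3 ↦ 0  <
a = 2/3, b = 2/3 ↦ 0  <
a = 2/3, b = 1 ↦ 1/3  <
a = 1, b = 0 ↦ 0  <
a = 1, b = 1/3 ↦ 0  <
a = 1, b = 2/3 ↦ 0  <
a = 1, b = 1 ↦ 0  <
So 3 of the 16 assignments meet the threshold.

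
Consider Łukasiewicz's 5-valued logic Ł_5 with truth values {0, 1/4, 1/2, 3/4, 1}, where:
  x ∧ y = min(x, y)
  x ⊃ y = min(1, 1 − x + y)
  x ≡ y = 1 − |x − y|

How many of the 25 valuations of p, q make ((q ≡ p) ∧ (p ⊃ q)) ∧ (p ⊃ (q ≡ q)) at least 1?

value 1: 5 assignments (counts)
value 3/4: 8 assignments
value 1/2: 6 assignments
value 1/4: 4 assignments
value 0: 2 assignments
So 5 of the 25 assignments meet the threshold.

5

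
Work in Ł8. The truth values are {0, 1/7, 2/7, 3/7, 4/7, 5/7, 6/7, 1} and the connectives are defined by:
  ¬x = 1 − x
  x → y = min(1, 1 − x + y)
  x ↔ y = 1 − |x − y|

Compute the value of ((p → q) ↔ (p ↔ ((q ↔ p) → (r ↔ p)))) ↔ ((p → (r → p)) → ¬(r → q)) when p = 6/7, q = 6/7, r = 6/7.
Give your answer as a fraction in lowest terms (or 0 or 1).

p → q = 6/7 → 6/7 = 1
q ↔ p = 6/7 ↔ 6/7 = 1
r ↔ p = 6/7 ↔ 6/7 = 1
(q ↔ p) → (r ↔ p) = 1 → 1 = 1
p ↔ ((q ↔ p) → (r ↔ p)) = 6/7 ↔ 1 = 6/7
(p → q) ↔ (p ↔ ((q ↔ p) → (r ↔ p))) = 1 ↔ 6/7 = 6/7
r → p = 6/7 → 6/7 = 1
p → (r → p) = 6/7 → 1 = 1
r → q = 6/7 → 6/7 = 1
¬(r → q) = ¬1 = 0
(p → (r → p)) → ¬(r → q) = 1 → 0 = 0
((p → q) ↔ (p ↔ ((q ↔ p) → (r ↔ p)))) ↔ ((p → (r → p)) → ¬(r → q)) = 6/7 ↔ 0 = 1/7

1/7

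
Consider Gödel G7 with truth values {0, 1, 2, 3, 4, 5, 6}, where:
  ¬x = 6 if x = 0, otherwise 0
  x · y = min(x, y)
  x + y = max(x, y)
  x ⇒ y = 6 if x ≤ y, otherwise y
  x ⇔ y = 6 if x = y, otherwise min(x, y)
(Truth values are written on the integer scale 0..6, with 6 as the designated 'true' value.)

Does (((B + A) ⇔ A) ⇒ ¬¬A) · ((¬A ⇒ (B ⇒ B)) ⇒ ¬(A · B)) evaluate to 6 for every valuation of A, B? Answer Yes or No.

Counterexample: take A = 0, B = 0.
B + A = 0 + 0 = 0
(B + A) ⇔ A = 0 ⇔ 0 = 6
¬A = ¬0 = 6
¬¬A = ¬6 = 0
((B + A) ⇔ A) ⇒ ¬¬A = 6 ⇒ 0 = 0
¬A = ¬0 = 6
B ⇒ B = 0 ⇒ 0 = 6
¬A ⇒ (B ⇒ B) = 6 ⇒ 6 = 6
A · B = 0 · 0 = 0
¬(A · B) = ¬0 = 6
(¬A ⇒ (B ⇒ B)) ⇒ ¬(A · B) = 6 ⇒ 6 = 6
(((B + A) ⇔ A) ⇒ ¬¬A) · ((¬A ⇒ (B ⇒ B)) ⇒ ¬(A · B)) = 0 · 6 = 0
This gives 0 ≠ 6.

No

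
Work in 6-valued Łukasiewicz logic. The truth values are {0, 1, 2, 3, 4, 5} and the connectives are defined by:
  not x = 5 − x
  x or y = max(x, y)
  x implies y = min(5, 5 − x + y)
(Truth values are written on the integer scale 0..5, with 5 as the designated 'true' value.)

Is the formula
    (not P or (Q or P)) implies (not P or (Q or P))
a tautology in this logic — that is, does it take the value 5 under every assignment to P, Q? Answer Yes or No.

Yes

At P = 1, Q = 3, for instance:
not P = not 1 = 4
Q or P = 3 or 1 = 3
not P or (Q or P) = 4 or 3 = 4
(not P or (Q or P)) implies (not P or (Q or P)) = 4 implies 4 = 5
and checking the remaining 35 assignments likewise gives ≥ 5 in every case.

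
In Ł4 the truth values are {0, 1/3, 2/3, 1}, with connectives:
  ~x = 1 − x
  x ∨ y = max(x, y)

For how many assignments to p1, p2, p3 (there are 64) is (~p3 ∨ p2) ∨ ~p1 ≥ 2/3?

value 1: 37 assignments (counts)
value 2/3: 19 assignments (counts)
value 1/3: 7 assignments
value 0: 1 assignment
So 56 of the 64 assignments meet the threshold.

56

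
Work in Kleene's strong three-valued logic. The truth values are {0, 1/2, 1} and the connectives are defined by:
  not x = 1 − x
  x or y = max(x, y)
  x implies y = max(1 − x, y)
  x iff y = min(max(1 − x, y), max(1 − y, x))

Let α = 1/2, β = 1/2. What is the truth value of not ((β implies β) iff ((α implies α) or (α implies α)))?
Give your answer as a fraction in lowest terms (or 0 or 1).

1/2

β implies β = 1/2 implies 1/2 = 1/2
α implies α = 1/2 implies 1/2 = 1/2
α implies α = 1/2 implies 1/2 = 1/2
(α implies α) or (α implies α) = 1/2 or 1/2 = 1/2
(β implies β) iff ((α implies α) or (α implies α)) = 1/2 iff 1/2 = 1/2
not ((β implies β) iff ((α implies α) or (α implies α))) = not 1/2 = 1/2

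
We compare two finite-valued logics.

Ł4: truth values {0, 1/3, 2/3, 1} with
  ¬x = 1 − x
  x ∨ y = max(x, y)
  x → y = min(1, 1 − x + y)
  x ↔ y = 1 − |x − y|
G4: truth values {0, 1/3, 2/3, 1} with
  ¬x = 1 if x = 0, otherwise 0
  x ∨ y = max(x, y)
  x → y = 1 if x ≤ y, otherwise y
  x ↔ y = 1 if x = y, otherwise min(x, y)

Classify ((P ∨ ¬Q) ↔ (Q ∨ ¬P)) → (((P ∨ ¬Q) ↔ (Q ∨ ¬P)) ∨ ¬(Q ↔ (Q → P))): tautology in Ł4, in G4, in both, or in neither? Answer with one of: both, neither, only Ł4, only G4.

In Ł4: every assignment gives 1 — tautology.
In G4: every assignment gives 1 — tautology.

both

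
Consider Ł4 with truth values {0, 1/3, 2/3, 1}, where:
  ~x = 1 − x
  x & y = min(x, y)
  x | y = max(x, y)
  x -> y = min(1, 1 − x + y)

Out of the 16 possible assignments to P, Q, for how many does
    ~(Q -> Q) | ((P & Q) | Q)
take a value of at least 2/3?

8

P = 0, Q = 0 ↦ 0  <
P = 0, Q = 1/3 ↦ 1/3  <
P = 0, Q = 2/3 ↦ 2/3  ≥
P = 0, Q = 1 ↦ 1  ≥
P = 1/3, Q = 0 ↦ 0  <
P = 1/3, Q = 1/3 ↦ 1/3  <
P = 1/3, Q = 2/3 ↦ 2/3  ≥
P = 1/3, Q = 1 ↦ 1  ≥
P = 2/3, Q = 0 ↦ 0  <
P = 2/3, Q = 1/3 ↦ 1/3  <
P = 2/3, Q = 2/3 ↦ 2/3  ≥
P = 2/3, Q = 1 ↦ 1  ≥
P = 1, Q = 0 ↦ 0  <
P = 1, Q = 1/3 ↦ 1/3  <
P = 1, Q = 2/3 ↦ 2/3  ≥
P = 1, Q = 1 ↦ 1  ≥
So 8 of the 16 assignments meet the threshold.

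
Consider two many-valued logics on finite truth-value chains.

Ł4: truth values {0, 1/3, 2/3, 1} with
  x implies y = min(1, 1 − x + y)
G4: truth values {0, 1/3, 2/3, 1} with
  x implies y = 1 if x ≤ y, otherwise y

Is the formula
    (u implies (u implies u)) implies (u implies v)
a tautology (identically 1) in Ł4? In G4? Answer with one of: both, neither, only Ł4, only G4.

neither

In Ł4: at u = 1/3, v = 0 the value is 2/3 — not a tautology.
In G4: at u = 1/3, v = 0 the value is 0 — not a tautology.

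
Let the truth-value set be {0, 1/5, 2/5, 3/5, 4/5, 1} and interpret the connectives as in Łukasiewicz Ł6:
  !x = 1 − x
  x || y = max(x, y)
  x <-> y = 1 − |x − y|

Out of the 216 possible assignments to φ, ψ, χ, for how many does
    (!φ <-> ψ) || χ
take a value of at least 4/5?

136

value 1: 66 assignments (counts)
value 4/5: 70 assignments (counts)
value 3/5: 44 assignments
value 2/5: 24 assignments
value 1/5: 10 assignments
value 0: 2 assignments
So 136 of the 216 assignments meet the threshold.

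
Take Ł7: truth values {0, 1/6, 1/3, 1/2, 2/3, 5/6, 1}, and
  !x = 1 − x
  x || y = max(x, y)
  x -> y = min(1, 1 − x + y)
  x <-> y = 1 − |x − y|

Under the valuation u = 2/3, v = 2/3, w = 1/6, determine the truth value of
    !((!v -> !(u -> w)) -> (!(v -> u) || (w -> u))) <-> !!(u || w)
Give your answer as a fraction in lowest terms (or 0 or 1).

!v = !2/3 = 1/3
u -> w = 2/3 -> 1/6 = 1/2
!(u -> w) = !1/2 = 1/2
!v -> !(u -> w) = 1/3 -> 1/2 = 1
v -> u = 2/3 -> 2/3 = 1
!(v -> u) = !1 = 0
w -> u = 1/6 -> 2/3 = 1
!(v -> u) || (w -> u) = 0 || 1 = 1
(!v -> !(u -> w)) -> (!(v -> u) || (w -> u)) = 1 -> 1 = 1
!((!v -> !(u -> w)) -> (!(v -> u) || (w -> u))) = !1 = 0
u || w = 2/3 || 1/6 = 2/3
!(u || w) = !2/3 = 1/3
!!(u || w) = !1/3 = 2/3
!((!v -> !(u -> w)) -> (!(v -> u) || (w -> u))) <-> !!(u || w) = 0 <-> 2/3 = 1/3

1/3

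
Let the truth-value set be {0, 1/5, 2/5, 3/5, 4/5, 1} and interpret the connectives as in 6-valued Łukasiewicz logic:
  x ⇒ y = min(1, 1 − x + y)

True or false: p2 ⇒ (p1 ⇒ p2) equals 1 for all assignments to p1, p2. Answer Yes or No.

At p1 = 4/5, p2 = 4/5, for instance:
p1 ⇒ p2 = 4/5 ⇒ 4/5 = 1
p2 ⇒ (p1 ⇒ p2) = 4/5 ⇒ 1 = 1
and checking the remaining 35 assignments likewise gives ≥ 1 in every case.

Yes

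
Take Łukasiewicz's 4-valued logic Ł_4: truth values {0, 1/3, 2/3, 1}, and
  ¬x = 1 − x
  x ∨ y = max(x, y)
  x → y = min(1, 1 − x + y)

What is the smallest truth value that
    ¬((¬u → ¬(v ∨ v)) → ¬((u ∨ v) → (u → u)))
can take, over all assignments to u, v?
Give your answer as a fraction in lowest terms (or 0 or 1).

0

Take u = 0, v = 1:
¬u = ¬0 = 1
v ∨ v = 1 ∨ 1 = 1
¬(v ∨ v) = ¬1 = 0
¬u → ¬(v ∨ v) = 1 → 0 = 0
u ∨ v = 0 ∨ 1 = 1
u → u = 0 → 0 = 1
(u ∨ v) → (u → u) = 1 → 1 = 1
¬((u ∨ v) → (u → u)) = ¬1 = 0
(¬u → ¬(v ∨ v)) → ¬((u ∨ v) → (u → u)) = 0 → 0 = 1
¬((¬u → ¬(v ∨ v)) → ¬((u ∨ v) → (u → u))) = ¬1 = 0
No assignment yields a value below 0, so this is the minimum.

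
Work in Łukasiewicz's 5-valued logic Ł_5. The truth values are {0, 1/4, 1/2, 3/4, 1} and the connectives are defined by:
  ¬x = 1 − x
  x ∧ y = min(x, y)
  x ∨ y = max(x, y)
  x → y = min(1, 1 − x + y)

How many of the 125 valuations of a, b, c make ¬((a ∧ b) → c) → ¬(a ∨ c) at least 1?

110

value 1: 110 assignments (counts)
value 3/4: 7 assignments
value 1/2: 5 assignments
value 1/4: 2 assignments
value 0: 1 assignment
So 110 of the 125 assignments meet the threshold.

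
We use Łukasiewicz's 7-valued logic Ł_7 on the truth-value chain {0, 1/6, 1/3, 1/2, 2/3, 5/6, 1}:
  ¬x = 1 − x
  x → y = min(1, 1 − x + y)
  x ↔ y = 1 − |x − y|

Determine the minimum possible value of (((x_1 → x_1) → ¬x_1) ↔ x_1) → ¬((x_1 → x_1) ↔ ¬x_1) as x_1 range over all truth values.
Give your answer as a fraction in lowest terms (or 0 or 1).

1/2

Take x_1 = 1/2:
x_1 → x_1 = 1/2 → 1/2 = 1
¬x_1 = ¬1/2 = 1/2
(x_1 → x_1) → ¬x_1 = 1 → 1/2 = 1/2
((x_1 → x_1) → ¬x_1) ↔ x_1 = 1/2 ↔ 1/2 = 1
x_1 → x_1 = 1/2 → 1/2 = 1
¬x_1 = ¬1/2 = 1/2
(x_1 → x_1) ↔ ¬x_1 = 1 ↔ 1/2 = 1/2
¬((x_1 → x_1) ↔ ¬x_1) = ¬1/2 = 1/2
(((x_1 → x_1) → ¬x_1) ↔ x_1) → ¬((x_1 → x_1) ↔ ¬x_1) = 1 → 1/2 = 1/2
No assignment yields a value below 1/2, so this is the minimum.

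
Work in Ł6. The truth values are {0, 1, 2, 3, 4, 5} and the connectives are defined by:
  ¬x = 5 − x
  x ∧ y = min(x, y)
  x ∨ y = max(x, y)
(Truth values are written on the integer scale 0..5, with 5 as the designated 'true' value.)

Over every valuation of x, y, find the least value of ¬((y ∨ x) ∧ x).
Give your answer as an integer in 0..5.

0

Take x = 5, y = 0:
y ∨ x = 0 ∨ 5 = 5
(y ∨ x) ∧ x = 5 ∧ 5 = 5
¬((y ∨ x) ∧ x) = ¬5 = 0
No assignment yields a value below 0, so this is the minimum.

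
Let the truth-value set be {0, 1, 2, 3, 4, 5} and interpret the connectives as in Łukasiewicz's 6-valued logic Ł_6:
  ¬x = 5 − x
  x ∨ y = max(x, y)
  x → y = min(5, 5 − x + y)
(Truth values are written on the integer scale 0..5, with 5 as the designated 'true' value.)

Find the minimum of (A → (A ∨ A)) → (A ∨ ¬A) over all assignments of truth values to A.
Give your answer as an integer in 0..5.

Take A = 2:
A ∨ A = 2 ∨ 2 = 2
A → (A ∨ A) = 2 → 2 = 5
¬A = ¬2 = 3
A ∨ ¬A = 2 ∨ 3 = 3
(A → (A ∨ A)) → (A ∨ ¬A) = 5 → 3 = 3
No assignment yields a value below 3, so this is the minimum.

3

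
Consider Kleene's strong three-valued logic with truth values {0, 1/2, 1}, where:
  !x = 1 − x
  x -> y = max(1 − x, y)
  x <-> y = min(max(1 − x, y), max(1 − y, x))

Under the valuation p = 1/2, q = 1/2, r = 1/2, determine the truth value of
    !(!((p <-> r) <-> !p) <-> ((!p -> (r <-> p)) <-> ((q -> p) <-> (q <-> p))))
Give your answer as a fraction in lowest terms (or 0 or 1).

1/2

p <-> r = 1/2 <-> 1/2 = 1/2
!p = !1/2 = 1/2
(p <-> r) <-> !p = 1/2 <-> 1/2 = 1/2
!((p <-> r) <-> !p) = !1/2 = 1/2
!p = !1/2 = 1/2
r <-> p = 1/2 <-> 1/2 = 1/2
!p -> (r <-> p) = 1/2 -> 1/2 = 1/2
q -> p = 1/2 -> 1/2 = 1/2
q <-> p = 1/2 <-> 1/2 = 1/2
(q -> p) <-> (q <-> p) = 1/2 <-> 1/2 = 1/2
(!p -> (r <-> p)) <-> ((q -> p) <-> (q <-> p)) = 1/2 <-> 1/2 = 1/2
!((p <-> r) <-> !p) <-> ((!p -> (r <-> p)) <-> ((q -> p) <-> (q <-> p))) = 1/2 <-> 1/2 = 1/2
!(!((p <-> r) <-> !p) <-> ((!p -> (r <-> p)) <-> ((q -> p) <-> (q <-> p)))) = !1/2 = 1/2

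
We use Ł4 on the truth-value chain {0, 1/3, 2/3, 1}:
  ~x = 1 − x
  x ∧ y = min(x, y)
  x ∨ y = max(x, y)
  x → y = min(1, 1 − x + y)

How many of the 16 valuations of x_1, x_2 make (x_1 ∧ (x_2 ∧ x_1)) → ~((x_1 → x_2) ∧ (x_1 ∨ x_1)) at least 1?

12

x_1 = 0, x_2 = 0 ↦ 1  ≥
x_1 = 0, x_2 = 1/3 ↦ 1  ≥
x_1 = 0, x_2 = 2/3 ↦ 1  ≥
x_1 = 0, x_2 = 1 ↦ 1  ≥
x_1 = 1/3, x_2 = 0 ↦ 1  ≥
x_1 = 1/3, x_2 = 1/3 ↦ 1  ≥
x_1 = 1/3, x_2 = 2/3 ↦ 1  ≥
x_1 = 1/3, x_2 = 1 ↦ 1  ≥
x_1 = 2/3, x_2 = 0 ↦ 1  ≥
x_1 = 2/3, x_2 = 1/3 ↦ 1  ≥
x_1 = 2/3, x_2 = 2/3 ↦ 2/3  <
x_1 = 2/3, x_2 = 1 ↦ 2/3  <
x_1 = 1, x_2 = 0 ↦ 1  ≥
x_1 = 1, x_2 = 1/3 ↦ 1  ≥
x_1 = 1, x_2 = 2/3 ↦ 2/3  <
x_1 = 1, x_2 = 1 ↦ 0  <
So 12 of the 16 assignments meet the threshold.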